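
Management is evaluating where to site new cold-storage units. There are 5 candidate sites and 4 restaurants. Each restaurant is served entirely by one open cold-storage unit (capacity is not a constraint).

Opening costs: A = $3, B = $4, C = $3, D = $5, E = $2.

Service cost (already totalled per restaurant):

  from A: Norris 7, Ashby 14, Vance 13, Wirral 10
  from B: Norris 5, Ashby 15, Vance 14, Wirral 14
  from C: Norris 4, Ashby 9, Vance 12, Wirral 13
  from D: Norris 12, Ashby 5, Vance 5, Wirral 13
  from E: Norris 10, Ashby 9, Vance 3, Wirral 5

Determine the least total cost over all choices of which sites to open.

For any fixed open set, each restaurant goes to its cheapest open site; total = fixed + service.
{C, E}: Norris→C 4, Ashby→C 9, Vance→E 3, Wirral→E 5. Service 21; fixed 5; total 26.
{C, D, E}: Norris→C 4, Ashby→D 5, Vance→E 3, Wirral→E 5. Service 17; fixed 10; total 27.
{B, E}: Norris→B 5, Ashby→E 9, Vance→E 3, Wirral→E 5. Service 22; fixed 6; total 28.
{A, B, C, D, E}: service 17 + fixed 17 = 34
No other subset beats 26.

Minimum total cost: 26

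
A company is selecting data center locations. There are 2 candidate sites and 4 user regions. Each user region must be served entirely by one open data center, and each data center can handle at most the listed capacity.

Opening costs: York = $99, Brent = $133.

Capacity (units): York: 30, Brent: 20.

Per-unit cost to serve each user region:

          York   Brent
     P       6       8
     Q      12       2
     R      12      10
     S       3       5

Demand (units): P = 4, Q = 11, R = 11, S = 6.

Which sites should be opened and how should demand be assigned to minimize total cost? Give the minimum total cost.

Open {York, Brent}: P→York 6·4=24, Q→Brent 2·11=22, R→York 12·11=132, S→York 3·6=18.
Loads: York carries 21/30, Brent carries 11/20. Service 196; fixed 232; total 428.
Next best feasible plan costs 436.

Minimum total cost: 428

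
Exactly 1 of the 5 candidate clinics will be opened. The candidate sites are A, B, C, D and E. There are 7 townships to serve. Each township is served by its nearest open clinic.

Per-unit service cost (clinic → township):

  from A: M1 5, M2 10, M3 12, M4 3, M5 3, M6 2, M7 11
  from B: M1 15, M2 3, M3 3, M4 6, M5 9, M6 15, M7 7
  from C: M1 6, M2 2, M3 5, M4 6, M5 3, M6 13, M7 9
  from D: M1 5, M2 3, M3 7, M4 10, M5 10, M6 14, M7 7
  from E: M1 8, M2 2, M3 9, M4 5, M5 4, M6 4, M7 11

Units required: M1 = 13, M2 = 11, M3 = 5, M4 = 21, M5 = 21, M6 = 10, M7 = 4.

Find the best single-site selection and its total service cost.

With exactly 1 open, each township uses its cheapest among the chosen.
{A}: M1→A 5·13=65, M2→A 10·11=110, M3→A 12·5=60, M4→A 3·21=63, M5→A 3·21=63, M6→A 2·10=20, M7→A 11·4=44. Service cost 425.
{E}: service cost 444
{C}: service cost 480
Among all 5 size-1 choices, {A} is lowest.

Choose A only; total service cost 425.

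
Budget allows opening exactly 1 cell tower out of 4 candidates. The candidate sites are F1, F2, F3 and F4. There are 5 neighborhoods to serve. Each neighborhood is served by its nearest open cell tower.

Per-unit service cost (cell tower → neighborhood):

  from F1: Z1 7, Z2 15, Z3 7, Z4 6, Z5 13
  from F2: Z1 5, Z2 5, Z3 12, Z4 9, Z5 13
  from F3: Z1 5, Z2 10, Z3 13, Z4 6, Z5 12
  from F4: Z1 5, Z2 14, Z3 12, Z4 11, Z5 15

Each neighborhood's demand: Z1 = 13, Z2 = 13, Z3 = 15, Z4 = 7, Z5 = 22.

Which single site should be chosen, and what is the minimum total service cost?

Choose F2 only; total service cost 659.

With exactly 1 open, each neighborhood uses its cheapest among the chosen.
{F2}: Z1→F2 5·13=65, Z2→F2 5·13=65, Z3→F2 12·15=180, Z4→F2 9·7=63, Z5→F2 13·22=286. Service cost 659.
{F3}: service cost 696
{F1}: service cost 719
Among all 4 size-1 choices, {F2} is lowest.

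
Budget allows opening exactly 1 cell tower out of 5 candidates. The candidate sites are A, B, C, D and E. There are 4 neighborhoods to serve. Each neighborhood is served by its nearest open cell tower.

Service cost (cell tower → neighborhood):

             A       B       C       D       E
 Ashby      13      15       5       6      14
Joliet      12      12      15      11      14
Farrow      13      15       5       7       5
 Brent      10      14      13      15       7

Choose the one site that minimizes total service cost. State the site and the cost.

Choose C only; total service cost 38.

With exactly 1 open, each neighborhood uses its cheapest among the chosen.
{C}: Ashby→C 5, Joliet→C 15, Farrow→C 5, Brent→C 13. Service cost 38.
{D}: service cost 39
{E}: service cost 40
Among all 5 size-1 choices, {C} is lowest.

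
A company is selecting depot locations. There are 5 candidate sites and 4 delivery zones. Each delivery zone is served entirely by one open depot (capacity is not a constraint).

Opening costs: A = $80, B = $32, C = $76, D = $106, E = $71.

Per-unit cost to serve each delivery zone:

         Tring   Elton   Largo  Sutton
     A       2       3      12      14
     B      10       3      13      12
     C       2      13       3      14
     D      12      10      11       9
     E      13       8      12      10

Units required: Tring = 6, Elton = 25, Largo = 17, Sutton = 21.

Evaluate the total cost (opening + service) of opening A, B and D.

Total cost: 681

Each delivery zone is assigned to its cheapest site among the open ones.
{A, B, D}: Tring→A 2·6=12, Elton→A 3·25=75, Largo→D 11·17=187, Sutton→D 9·21=189. Service 463; fixed 218; total 681.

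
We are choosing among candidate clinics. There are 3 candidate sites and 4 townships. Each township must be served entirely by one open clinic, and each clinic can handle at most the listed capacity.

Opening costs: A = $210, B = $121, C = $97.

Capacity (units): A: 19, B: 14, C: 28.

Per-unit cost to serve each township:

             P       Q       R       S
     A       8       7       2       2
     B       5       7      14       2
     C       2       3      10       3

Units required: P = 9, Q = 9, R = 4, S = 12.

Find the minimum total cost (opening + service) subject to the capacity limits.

Minimum total cost: 327

Open {B, C}: P→C 2·9=18, Q→C 3·9=27, R→C 10·4=40, S→B 2·12=24.
Loads: B carries 12/14, C carries 22/28. Service 109; fixed 218; total 327.
Next best feasible plan costs 366.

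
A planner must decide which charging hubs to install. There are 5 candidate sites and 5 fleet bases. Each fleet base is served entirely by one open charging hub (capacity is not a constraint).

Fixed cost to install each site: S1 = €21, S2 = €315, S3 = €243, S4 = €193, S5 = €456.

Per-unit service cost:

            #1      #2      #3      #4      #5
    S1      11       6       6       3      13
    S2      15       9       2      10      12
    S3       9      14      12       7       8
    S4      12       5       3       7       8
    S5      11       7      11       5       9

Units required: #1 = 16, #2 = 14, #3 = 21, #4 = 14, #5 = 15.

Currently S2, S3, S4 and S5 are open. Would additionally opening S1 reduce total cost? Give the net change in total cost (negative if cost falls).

Current service cost with {S2, S3, S4, S5}: 446.
Adding S1: each fleet base re-picks its cheapest; new service cost 418, saving 28.
Extra fixed cost: 21. Net change = 21 − 28 = -7.
(Totals: 1653 → 1646.)

Yes — net change −7 (cost falls by 7).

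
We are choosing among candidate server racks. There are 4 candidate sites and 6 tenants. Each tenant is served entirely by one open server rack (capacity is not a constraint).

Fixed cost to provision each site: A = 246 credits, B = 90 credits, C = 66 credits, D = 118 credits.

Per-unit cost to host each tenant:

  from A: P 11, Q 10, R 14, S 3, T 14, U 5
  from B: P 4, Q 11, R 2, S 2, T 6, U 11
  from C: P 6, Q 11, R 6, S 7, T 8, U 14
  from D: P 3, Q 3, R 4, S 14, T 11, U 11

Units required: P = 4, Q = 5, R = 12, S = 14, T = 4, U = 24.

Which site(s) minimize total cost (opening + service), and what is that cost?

Open B only; minimum total cost 501.

For any fixed open set, each tenant goes to its cheapest open site; total = fixed + service.
{B}: P→B 4·4=16, Q→B 11·5=55, R→B 2·12=24, S→B 2·14=28, T→B 6·4=24, U→B 11·24=264. Service 411; fixed 90; total 501.
{B, C}: service 411 + fixed 156 = 567
{B, D}: P→D 3·4=12, Q→D 3·5=15, R→B 2·12=24, S→B 2·14=28, T→B 6·4=24, U→B 11·24=264. Service 367; fixed 208; total 575.
{A, B, C, D}: service 223 + fixed 520 = 743
(All 15 nonempty subsets were checked; B only is lowest.)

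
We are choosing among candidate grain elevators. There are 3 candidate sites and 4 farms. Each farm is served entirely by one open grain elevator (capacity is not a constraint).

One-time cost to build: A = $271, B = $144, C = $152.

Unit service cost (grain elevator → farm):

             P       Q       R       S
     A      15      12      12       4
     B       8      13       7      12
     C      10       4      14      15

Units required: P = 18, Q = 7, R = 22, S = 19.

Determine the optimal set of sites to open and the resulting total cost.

Open B only; minimum total cost 761.

For any fixed open set, each farm goes to its cheapest open site; total = fixed + service.
{B}: P→B 8·18=144, Q→B 13·7=91, R→B 7·22=154, S→B 12·19=228. Service 617; fixed 144; total 761.
{B, C}: service 554 + fixed 296 = 850
{A, B}: P→B 8·18=144, Q→A 12·7=84, R→B 7·22=154, S→A 4·19=76. Service 458; fixed 415; total 873.
{A, B, C}: P→B 8·18=144, Q→C 4·7=28, R→B 7·22=154, S→A 4·19=76. Service 402; fixed 567; total 969.
No other subset beats 761.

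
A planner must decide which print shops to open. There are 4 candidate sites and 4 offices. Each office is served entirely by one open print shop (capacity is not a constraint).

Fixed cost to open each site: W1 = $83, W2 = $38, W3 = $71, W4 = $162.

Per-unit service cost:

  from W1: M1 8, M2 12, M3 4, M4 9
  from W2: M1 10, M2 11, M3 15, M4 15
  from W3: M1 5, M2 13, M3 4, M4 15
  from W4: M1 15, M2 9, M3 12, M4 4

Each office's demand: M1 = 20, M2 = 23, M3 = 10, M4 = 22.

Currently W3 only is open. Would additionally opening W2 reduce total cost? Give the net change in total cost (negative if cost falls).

Yes — net change −8 (cost falls by 8).

Current service cost with {W3}: 769.
Adding W2: each office re-picks its cheapest; new service cost 723, saving 46.
Extra fixed cost: 38. Net change = 38 − 46 = -8.
(Totals: 840 → 832.)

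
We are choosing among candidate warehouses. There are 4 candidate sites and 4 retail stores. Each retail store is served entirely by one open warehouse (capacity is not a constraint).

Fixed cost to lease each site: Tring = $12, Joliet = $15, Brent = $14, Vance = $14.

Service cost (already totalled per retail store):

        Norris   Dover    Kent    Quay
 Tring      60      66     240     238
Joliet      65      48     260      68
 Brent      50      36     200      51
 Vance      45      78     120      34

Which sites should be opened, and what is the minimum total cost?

For any fixed open set, each retail store goes to its cheapest open site; total = fixed + service.
{Brent, Vance}: Norris→Vance 45, Dover→Brent 36, Kent→Vance 120, Quay→Vance 34. Service 235; fixed 28; total 263.
{Tring, Brent, Vance}: service 235 + fixed 40 = 275
{Joliet, Vance}: Norris→Vance 45, Dover→Joliet 48, Kent→Vance 120, Quay→Vance 34. Service 247; fixed 29; total 276.
{Tring, Joliet, Brent, Vance}: service 235 + fixed 55 = 290
(All 15 nonempty subsets were checked; Brent and Vance is lowest.)

Open Brent and Vance; minimum total cost 263.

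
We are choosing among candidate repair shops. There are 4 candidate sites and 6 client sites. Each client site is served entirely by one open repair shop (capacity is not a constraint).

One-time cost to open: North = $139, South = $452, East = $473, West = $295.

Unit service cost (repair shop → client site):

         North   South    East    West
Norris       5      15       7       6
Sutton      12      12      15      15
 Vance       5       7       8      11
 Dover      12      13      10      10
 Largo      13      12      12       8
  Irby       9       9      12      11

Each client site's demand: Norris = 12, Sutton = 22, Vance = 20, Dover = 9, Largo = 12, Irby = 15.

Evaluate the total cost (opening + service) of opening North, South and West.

Total cost: 1631

Each client site is assigned to its cheapest site among the open ones.
{North, South, West}: Norris→North 5·12=60, Sutton→North 12·22=264, Vance→North 5·20=100, Dover→West 10·9=90, Largo→West 8·12=96, Irby→North 9·15=135. Service 745; fixed 886; total 1631.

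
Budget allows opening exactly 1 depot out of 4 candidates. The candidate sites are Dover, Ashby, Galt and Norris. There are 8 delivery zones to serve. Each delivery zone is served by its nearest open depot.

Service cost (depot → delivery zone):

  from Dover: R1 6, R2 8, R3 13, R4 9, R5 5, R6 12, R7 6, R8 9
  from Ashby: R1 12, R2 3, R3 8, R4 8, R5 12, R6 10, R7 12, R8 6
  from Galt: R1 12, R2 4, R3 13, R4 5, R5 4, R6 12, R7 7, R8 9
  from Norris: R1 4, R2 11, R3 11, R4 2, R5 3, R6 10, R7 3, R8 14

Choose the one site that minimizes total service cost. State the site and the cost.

Choose Norris only; total service cost 58.

With exactly 1 open, each delivery zone uses its cheapest among the chosen.
{Norris}: R1→Norris 4, R2→Norris 11, R3→Norris 11, R4→Norris 2, R5→Norris 3, R6→Norris 10, R7→Norris 3, R8→Norris 14. Service cost 58.
{Galt}: service cost 66
{Dover}: service cost 68
Among all 4 size-1 choices, {Norris} is lowest.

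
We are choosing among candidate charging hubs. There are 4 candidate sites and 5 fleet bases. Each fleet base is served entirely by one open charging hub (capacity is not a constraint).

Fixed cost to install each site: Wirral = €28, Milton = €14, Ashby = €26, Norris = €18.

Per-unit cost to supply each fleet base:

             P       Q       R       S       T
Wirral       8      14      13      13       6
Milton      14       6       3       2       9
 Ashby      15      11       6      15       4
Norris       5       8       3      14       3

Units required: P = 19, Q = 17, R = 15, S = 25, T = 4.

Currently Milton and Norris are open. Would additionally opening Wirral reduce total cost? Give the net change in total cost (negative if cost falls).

Current service cost with {Milton, Norris}: 304.
Adding Wirral: each fleet base re-picks its cheapest; new service cost 304, saving 0.
Extra fixed cost: 28. Net change = 28 − 0 = 28.
(Totals: 336 → 364.)

No — net change +28 (cost rises by 28).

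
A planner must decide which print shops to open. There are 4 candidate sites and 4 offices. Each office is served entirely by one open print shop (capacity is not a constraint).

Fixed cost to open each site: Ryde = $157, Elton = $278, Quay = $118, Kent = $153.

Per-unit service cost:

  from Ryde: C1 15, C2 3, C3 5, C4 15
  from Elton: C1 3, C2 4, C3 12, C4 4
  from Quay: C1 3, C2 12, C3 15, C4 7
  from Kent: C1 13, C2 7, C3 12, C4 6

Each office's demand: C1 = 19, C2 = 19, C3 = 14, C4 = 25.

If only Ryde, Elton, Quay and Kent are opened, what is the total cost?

Total cost: 990

Each office is assigned to its cheapest site among the open ones.
{Ryde, Elton, Quay, Kent}: C1→Elton 3·19=57, C2→Ryde 3·19=57, C3→Ryde 5·14=70, C4→Elton 4·25=100. Service 284; fixed 706; total 990.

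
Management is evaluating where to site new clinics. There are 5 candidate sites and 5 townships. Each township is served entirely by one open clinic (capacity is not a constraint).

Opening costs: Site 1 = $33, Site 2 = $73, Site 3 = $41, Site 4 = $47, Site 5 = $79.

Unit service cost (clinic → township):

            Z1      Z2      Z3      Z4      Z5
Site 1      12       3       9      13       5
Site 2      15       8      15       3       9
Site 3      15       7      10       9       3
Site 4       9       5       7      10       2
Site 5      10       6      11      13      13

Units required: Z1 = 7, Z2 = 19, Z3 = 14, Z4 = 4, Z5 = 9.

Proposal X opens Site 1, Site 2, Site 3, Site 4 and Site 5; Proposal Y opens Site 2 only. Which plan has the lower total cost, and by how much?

Proposal X: {Site 1, Site 2, Site 3, Site 4, Site 5}: Z1→Site 4 9·7=63, Z2→Site 1 3·19=57, Z3→Site 4 7·14=98, Z4→Site 2 3·4=12, Z5→Site 4 2·9=18. Service 248; fixed 273; total 521.
Proposal Y: {Site 2}: Z1→Site 2 15·7=105, Z2→Site 2 8·19=152, Z3→Site 2 15·14=210, Z4→Site 2 3·4=12, Z5→Site 2 9·9=81. Service 560; fixed 73; total 633.
Difference: |521 − 633| = 112.

Proposal X is cheaper by 112.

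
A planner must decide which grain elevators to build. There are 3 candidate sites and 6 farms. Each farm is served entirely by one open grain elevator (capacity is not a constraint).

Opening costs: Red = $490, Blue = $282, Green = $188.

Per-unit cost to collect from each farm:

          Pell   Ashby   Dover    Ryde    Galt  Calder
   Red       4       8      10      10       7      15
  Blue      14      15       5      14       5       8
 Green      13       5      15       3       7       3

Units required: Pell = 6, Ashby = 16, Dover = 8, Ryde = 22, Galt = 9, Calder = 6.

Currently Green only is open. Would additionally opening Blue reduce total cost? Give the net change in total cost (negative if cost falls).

No — net change +184 (cost rises by 184).

Current service cost with {Green}: 425.
Adding Blue: each farm re-picks its cheapest; new service cost 327, saving 98.
Extra fixed cost: 282. Net change = 282 − 98 = 184.
(Totals: 613 → 797.)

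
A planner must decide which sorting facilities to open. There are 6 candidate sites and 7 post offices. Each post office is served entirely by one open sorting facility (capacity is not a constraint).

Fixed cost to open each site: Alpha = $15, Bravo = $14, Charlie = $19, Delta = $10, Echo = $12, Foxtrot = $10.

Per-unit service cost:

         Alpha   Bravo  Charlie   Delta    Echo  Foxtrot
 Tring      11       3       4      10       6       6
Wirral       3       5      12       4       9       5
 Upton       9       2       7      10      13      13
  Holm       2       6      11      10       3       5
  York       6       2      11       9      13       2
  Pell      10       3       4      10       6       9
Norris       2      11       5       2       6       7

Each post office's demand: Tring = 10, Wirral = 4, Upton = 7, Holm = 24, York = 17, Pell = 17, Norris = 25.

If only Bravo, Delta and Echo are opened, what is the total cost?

Each post office is assigned to its cheapest site among the open ones.
{Bravo, Delta, Echo}: Tring→Bravo 3·10=30, Wirral→Delta 4·4=16, Upton→Bravo 2·7=14, Holm→Echo 3·24=72, York→Bravo 2·17=34, Pell→Bravo 3·17=51, Norris→Delta 2·25=50. Service 267; fixed 36; total 303.

Total cost: 303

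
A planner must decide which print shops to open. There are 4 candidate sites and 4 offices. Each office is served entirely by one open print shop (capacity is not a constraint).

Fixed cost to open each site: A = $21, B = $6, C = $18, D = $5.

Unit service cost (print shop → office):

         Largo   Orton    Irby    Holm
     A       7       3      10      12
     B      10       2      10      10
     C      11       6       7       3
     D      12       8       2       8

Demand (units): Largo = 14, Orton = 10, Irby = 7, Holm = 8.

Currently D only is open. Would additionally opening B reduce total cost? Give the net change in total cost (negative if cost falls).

Current service cost with {D}: 326.
Adding B: each office re-picks its cheapest; new service cost 238, saving 88.
Extra fixed cost: 6. Net change = 6 − 88 = -82.
(Totals: 331 → 249.)

Yes — net change −82 (cost falls by 82).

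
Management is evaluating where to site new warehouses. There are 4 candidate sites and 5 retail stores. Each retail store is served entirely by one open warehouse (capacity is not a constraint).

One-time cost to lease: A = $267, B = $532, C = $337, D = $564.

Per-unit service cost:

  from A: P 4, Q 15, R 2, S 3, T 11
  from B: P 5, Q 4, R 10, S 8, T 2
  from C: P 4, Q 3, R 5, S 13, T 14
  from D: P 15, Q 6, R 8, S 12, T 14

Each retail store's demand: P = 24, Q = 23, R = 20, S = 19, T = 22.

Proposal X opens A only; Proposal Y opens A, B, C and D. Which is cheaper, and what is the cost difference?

Proposal X is cheaper by 959.

Proposal X: {A}: P→A 4·24=96, Q→A 15·23=345, R→A 2·20=40, S→A 3·19=57, T→A 11·22=242. Service 780; fixed 267; total 1047.
Proposal Y: {A, B, C, D}: P→A 4·24=96, Q→C 3·23=69, R→A 2·20=40, S→A 3·19=57, T→B 2·22=44. Service 306; fixed 1700; total 2006.
Difference: |1047 − 2006| = 959.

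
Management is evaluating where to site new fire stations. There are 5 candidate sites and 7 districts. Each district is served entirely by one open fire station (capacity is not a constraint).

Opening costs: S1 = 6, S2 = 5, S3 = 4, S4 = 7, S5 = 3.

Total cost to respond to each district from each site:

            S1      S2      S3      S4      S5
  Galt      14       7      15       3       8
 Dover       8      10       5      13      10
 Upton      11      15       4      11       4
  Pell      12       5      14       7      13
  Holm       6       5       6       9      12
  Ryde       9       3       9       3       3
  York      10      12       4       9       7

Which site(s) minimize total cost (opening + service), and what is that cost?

For any fixed open set, each district goes to its cheapest open site; total = fixed + service.
{S2, S3}: Galt→S2 7, Dover→S3 5, Upton→S3 4, Pell→S2 5, Holm→S2 5, Ryde→S2 3, York→S3 4. Service 33; fixed 9; total 42.
{S3, S4}: service 32 + fixed 11 = 43
{S2, S3, S4}: Galt→S4 3, Dover→S3 5, Upton→S3 4, Pell→S2 5, Holm→S2 5, Ryde→S2 3, York→S3 4. Service 29; fixed 16; total 45.
{S1, S2, S3, S4, S5}: Galt→S4 3, Dover→S3 5, Upton→S3 4, Pell→S2 5, Holm→S2 5, Ryde→S2 3, York→S3 4. Service 29; fixed 25; total 54.
No other subset beats 42.

Open S2 and S3; minimum total cost 42.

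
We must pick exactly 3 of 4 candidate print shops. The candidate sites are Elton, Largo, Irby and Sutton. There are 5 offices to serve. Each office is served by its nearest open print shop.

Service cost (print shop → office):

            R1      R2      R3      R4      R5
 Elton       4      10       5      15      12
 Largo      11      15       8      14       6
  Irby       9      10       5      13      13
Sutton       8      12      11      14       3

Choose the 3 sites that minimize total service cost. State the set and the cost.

Choose Elton, Irby and Sutton; total service cost 35.

With exactly 3 open, each office uses its cheapest among the chosen.
{Elton, Irby, Sutton}: R1→Elton 4, R2→Elton 10, R3→Elton 5, R4→Irby 13, R5→Sutton 3. Service cost 35.
{Elton, Largo, Sutton}: service cost 36
{Elton, Largo, Irby}: service cost 38
Among all 4 size-3 choices, {Elton, Irby, Sutton} is lowest.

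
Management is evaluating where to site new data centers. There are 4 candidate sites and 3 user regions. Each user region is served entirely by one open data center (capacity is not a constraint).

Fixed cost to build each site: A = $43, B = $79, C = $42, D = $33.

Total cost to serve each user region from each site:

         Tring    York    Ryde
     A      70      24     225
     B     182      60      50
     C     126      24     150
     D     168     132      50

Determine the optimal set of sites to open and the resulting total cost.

For any fixed open set, each user region goes to its cheapest open site; total = fixed + service.
{A, D}: Tring→A 70, York→A 24, Ryde→D 50. Service 144; fixed 76; total 220.
{A, C, D}: service 144 + fixed 118 = 262
{A, B}: service 144 + fixed 122 = 266
{A, B, C, D}: service 144 + fixed 197 = 341
No other subset beats 220.

Open A and D; minimum total cost 220.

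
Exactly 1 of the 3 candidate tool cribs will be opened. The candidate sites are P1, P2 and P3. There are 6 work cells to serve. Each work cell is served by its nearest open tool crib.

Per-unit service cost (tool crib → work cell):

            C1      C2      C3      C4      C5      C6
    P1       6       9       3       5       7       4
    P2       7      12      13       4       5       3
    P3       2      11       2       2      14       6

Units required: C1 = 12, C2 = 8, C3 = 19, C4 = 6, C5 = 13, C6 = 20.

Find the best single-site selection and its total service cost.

Choose P1 only; total service cost 402.

With exactly 1 open, each work cell uses its cheapest among the chosen.
{P1}: C1→P1 6·12=72, C2→P1 9·8=72, C3→P1 3·19=57, C4→P1 5·6=30, C5→P1 7·13=91, C6→P1 4·20=80. Service cost 402.
{P3}: service cost 464
{P2}: service cost 576
Among all 3 size-1 choices, {P1} is lowest.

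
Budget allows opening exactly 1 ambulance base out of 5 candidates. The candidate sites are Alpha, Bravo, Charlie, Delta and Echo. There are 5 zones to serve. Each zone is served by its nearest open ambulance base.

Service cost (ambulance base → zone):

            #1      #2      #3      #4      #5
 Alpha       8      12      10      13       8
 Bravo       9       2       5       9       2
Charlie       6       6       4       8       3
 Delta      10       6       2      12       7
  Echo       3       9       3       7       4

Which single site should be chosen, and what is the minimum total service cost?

With exactly 1 open, each zone uses its cheapest among the chosen.
{Echo}: #1→Echo 3, #2→Echo 9, #3→Echo 3, #4→Echo 7, #5→Echo 4. Service cost 26.
{Bravo}: service cost 27
{Charlie}: service cost 27
Among all 5 size-1 choices, {Echo} is lowest.

Choose Echo only; total service cost 26.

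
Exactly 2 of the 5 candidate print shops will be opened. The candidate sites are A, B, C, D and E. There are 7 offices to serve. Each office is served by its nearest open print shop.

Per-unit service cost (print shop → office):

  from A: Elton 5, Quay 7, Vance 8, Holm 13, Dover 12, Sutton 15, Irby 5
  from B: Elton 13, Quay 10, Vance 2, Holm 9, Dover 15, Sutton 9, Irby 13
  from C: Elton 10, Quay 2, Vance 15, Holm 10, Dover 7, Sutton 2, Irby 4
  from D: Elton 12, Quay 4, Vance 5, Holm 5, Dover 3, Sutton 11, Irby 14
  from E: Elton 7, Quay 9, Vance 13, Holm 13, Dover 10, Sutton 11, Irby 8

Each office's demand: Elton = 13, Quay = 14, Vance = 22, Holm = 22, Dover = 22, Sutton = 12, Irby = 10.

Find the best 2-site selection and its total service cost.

Choose C and D; total service cost 508.

With exactly 2 open, each office uses its cheapest among the chosen.
{C, D}: Elton→C 10·13=130, Quay→C 2·14=28, Vance→D 5·22=110, Holm→D 5·22=110, Dover→D 3·22=66, Sutton→C 2·12=24, Irby→C 4·10=40. Service cost 508.
{A, D}: service cost 589
{B, C}: service cost 618
Among all 10 size-2 choices, {C, D} is lowest.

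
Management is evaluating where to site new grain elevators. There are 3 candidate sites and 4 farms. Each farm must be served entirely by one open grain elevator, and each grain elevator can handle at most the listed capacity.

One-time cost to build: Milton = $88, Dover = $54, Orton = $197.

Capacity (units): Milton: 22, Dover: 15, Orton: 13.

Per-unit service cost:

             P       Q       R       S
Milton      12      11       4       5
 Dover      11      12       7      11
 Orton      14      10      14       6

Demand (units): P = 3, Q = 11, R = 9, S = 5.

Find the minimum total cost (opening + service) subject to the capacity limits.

Open {Milton, Dover}: P→Dover 11·3=33, Q→Dover 12·11=132, R→Milton 4·9=36, S→Milton 5·5=25.
Loads: Milton carries 14/22, Dover carries 14/15. Service 226; fixed 142; total 368.
Next best feasible plan costs 371.

Minimum total cost: 368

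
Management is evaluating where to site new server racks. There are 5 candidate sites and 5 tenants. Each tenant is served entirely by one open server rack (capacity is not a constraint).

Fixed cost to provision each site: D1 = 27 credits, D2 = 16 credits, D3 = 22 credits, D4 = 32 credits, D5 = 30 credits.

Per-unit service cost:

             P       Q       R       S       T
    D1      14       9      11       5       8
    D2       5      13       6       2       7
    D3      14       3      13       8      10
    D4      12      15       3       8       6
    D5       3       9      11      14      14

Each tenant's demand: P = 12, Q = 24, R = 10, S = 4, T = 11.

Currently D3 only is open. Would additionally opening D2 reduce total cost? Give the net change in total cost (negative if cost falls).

Current service cost with {D3}: 512.
Adding D2: each tenant re-picks its cheapest; new service cost 277, saving 235.
Extra fixed cost: 16. Net change = 16 − 235 = -219.
(Totals: 534 → 315.)

Yes — net change −219 (cost falls by 219).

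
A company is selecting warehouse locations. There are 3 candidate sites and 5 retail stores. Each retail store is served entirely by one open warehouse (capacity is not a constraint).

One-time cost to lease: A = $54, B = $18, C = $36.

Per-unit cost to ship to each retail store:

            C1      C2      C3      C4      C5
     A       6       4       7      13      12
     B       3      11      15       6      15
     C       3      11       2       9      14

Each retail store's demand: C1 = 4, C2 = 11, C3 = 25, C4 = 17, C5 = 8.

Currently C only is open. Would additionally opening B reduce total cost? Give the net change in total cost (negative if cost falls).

Yes — net change −33 (cost falls by 33).

Current service cost with {C}: 448.
Adding B: each retail store re-picks its cheapest; new service cost 397, saving 51.
Extra fixed cost: 18. Net change = 18 − 51 = -33.
(Totals: 484 → 451.)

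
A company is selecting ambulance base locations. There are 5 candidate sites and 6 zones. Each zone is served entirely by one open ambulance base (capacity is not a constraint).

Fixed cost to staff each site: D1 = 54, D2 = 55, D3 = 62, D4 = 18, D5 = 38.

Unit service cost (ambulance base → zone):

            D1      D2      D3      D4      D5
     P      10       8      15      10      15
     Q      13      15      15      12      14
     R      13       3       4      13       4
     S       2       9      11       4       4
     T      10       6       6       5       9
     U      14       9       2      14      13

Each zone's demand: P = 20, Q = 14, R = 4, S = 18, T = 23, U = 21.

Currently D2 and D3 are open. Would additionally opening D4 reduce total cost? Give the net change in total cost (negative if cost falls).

Current service cost with {D2, D3}: 724.
Adding D4: each zone re-picks its cheapest; new service cost 569, saving 155.
Extra fixed cost: 18. Net change = 18 − 155 = -137.
(Totals: 841 → 704.)

Yes — net change −137 (cost falls by 137).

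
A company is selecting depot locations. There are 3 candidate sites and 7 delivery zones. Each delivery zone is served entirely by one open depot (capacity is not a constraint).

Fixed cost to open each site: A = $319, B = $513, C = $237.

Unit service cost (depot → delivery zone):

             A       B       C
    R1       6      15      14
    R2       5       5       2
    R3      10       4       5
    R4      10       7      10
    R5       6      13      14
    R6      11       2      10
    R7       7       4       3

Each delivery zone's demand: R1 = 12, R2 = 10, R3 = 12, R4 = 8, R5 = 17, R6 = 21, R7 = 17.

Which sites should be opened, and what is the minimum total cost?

Open C only; minimum total cost 1064.

For any fixed open set, each delivery zone goes to its cheapest open site; total = fixed + service.
{C}: R1→C 14·12=168, R2→C 2·10=20, R3→C 5·12=60, R4→C 10·8=80, R5→C 14·17=238, R6→C 10·21=210, R7→C 3·17=51. Service 827; fixed 237; total 1064.
{A}: service 774 + fixed 319 = 1093
{A, C}: service 595 + fixed 556 = 1151
{A, B, C}: R1→A 6·12=72, R2→C 2·10=20, R3→B 4·12=48, R4→B 7·8=56, R5→A 6·17=102, R6→B 2·21=42, R7→C 3·17=51. Service 391; fixed 1069; total 1460.
No other subset beats 1064.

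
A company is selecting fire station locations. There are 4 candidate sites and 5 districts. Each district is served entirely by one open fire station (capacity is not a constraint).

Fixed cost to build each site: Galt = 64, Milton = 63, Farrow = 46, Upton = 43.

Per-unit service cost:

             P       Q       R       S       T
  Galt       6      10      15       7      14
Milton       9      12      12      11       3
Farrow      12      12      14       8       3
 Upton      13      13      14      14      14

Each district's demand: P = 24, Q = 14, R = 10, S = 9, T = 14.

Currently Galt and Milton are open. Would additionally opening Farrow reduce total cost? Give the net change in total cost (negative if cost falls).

Current service cost with {Galt, Milton}: 509.
Adding Farrow: each district re-picks its cheapest; new service cost 509, saving 0.
Extra fixed cost: 46. Net change = 46 − 0 = 46.
(Totals: 636 → 682.)

No — net change +46 (cost rises by 46).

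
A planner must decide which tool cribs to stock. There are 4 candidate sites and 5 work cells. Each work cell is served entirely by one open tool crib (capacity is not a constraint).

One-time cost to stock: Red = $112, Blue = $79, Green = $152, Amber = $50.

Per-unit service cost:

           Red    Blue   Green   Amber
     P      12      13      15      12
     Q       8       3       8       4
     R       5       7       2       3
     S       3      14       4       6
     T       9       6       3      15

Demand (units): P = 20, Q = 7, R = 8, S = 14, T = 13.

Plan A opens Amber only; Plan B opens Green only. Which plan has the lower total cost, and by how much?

Plan B is cheaper by 2.

Plan A: {Amber}: P→Amber 12·20=240, Q→Amber 4·7=28, R→Amber 3·8=24, S→Amber 6·14=84, T→Amber 15·13=195. Service 571; fixed 50; total 621.
Plan B: {Green}: P→Green 15·20=300, Q→Green 8·7=56, R→Green 2·8=16, S→Green 4·14=56, T→Green 3·13=39. Service 467; fixed 152; total 619.
Difference: |621 − 619| = 2.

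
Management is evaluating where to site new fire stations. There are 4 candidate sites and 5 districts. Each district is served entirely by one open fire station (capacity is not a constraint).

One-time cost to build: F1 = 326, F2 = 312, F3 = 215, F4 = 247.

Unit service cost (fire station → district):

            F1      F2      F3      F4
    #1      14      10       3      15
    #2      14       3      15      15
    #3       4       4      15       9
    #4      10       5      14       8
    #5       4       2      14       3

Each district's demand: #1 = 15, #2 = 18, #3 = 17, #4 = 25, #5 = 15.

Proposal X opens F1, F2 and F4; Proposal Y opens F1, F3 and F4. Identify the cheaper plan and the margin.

Proposal X is cheaper by 86.

Proposal X: {F1, F2, F4}: #1→F2 10·15=150, #2→F2 3·18=54, #3→F1 4·17=68, #4→F2 5·25=125, #5→F2 2·15=30. Service 427; fixed 885; total 1312.
Proposal Y: {F1, F3, F4}: #1→F3 3·15=45, #2→F1 14·18=252, #3→F1 4·17=68, #4→F4 8·25=200, #5→F4 3·15=45. Service 610; fixed 788; total 1398.
Difference: |1312 − 1398| = 86.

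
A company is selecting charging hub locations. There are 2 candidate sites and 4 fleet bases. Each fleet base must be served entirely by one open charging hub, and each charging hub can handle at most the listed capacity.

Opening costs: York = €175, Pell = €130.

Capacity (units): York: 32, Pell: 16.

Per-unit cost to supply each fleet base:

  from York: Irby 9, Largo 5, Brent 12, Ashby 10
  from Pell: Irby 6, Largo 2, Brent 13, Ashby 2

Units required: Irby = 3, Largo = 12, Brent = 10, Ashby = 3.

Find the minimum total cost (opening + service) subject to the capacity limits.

Open {York}: Irby→York 9·3=27, Largo→York 5·12=60, Brent→York 12·10=120, Ashby→York 10·3=30.
Loads: York carries 28/32. Service 237; fixed 175; total 412.
Next best feasible plan costs 482.

Minimum total cost: 412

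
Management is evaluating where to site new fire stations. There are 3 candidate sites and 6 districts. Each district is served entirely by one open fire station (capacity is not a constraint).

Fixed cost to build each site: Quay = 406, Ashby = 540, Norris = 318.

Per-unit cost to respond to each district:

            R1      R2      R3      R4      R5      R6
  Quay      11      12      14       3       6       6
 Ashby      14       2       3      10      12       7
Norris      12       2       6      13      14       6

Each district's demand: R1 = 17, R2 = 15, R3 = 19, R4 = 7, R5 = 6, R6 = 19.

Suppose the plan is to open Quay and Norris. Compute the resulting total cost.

Each district is assigned to its cheapest site among the open ones.
{Quay, Norris}: R1→Quay 11·17=187, R2→Norris 2·15=30, R3→Norris 6·19=114, R4→Quay 3·7=21, R5→Quay 6·6=36, R6→Quay 6·19=114. Service 502; fixed 724; total 1226.

Total cost: 1226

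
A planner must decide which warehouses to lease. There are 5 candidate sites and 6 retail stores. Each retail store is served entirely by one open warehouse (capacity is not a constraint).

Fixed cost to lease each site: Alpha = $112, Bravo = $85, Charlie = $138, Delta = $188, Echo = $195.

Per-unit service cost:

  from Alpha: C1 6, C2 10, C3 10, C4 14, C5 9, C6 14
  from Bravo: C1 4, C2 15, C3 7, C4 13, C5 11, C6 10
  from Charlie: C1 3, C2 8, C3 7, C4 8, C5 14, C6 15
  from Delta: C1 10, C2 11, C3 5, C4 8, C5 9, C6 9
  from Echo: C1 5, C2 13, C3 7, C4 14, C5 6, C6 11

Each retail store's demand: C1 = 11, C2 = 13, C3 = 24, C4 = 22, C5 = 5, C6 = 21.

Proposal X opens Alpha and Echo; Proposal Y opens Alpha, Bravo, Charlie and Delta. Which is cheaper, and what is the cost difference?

Proposal X: {Alpha, Echo}: C1→Echo 5·11=55, C2→Alpha 10·13=130, C3→Echo 7·24=168, C4→Alpha 14·22=308, C5→Echo 6·5=30, C6→Echo 11·21=231. Service 922; fixed 307; total 1229.
Proposal Y: {Alpha, Bravo, Charlie, Delta}: C1→Charlie 3·11=33, C2→Charlie 8·13=104, C3→Delta 5·24=120, C4→Charlie 8·22=176, C5→Alpha 9·5=45, C6→Delta 9·21=189. Service 667; fixed 523; total 1190.
Difference: |1229 − 1190| = 39.

Proposal Y is cheaper by 39.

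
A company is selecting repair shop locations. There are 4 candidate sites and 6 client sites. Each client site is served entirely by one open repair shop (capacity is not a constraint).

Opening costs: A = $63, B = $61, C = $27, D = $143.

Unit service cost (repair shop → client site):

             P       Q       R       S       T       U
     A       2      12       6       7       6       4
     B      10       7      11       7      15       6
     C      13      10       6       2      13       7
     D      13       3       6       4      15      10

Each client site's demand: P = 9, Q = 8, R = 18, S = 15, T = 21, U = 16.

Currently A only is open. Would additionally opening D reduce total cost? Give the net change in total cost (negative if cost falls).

Current service cost with {A}: 517.
Adding D: each client site re-picks its cheapest; new service cost 400, saving 117.
Extra fixed cost: 143. Net change = 143 − 117 = 26.
(Totals: 580 → 606.)

No — net change +26 (cost rises by 26).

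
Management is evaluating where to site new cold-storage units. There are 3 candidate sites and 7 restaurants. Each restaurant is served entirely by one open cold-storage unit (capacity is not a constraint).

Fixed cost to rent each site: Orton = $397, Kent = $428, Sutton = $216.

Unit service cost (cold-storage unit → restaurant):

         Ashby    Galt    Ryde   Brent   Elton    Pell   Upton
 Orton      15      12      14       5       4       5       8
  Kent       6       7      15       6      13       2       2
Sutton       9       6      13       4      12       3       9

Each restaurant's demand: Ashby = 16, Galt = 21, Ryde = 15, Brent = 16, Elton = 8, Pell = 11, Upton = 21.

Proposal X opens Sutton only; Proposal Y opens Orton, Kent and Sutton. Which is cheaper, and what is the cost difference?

Proposal X: {Sutton}: Ashby→Sutton 9·16=144, Galt→Sutton 6·21=126, Ryde→Sutton 13·15=195, Brent→Sutton 4·16=64, Elton→Sutton 12·8=96, Pell→Sutton 3·11=33, Upton→Sutton 9·21=189. Service 847; fixed 216; total 1063.
Proposal Y: {Orton, Kent, Sutton}: Ashby→Kent 6·16=96, Galt→Sutton 6·21=126, Ryde→Sutton 13·15=195, Brent→Sutton 4·16=64, Elton→Orton 4·8=32, Pell→Kent 2·11=22, Upton→Kent 2·21=42. Service 577; fixed 1041; total 1618.
Difference: |1063 − 1618| = 555.

Proposal X is cheaper by 555.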